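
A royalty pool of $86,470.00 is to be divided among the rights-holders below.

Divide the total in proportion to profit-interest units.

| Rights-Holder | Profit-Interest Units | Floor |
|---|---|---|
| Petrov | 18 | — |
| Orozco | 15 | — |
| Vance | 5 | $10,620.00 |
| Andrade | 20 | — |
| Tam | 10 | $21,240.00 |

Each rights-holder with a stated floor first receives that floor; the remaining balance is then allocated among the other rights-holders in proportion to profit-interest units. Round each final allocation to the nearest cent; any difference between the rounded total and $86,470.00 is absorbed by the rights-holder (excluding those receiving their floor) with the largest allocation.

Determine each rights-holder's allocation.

Fund the minimums — Vance $10,620.00; Tam $21,240.00. Remaining pool $54,610.00.
Remaining pool split over remaining profit-interest units 53: Petrov 18,546.7925 → $18,546.79; Orozco 15,455.6604 → $15,455.66; Andrade 20,607.5472 → $20,607.55.

Petrov: $18,546.79 | Orozco: $15,455.66 | Vance: $10,620.00 | Andrade: $20,607.55 | Tam: $21,240.00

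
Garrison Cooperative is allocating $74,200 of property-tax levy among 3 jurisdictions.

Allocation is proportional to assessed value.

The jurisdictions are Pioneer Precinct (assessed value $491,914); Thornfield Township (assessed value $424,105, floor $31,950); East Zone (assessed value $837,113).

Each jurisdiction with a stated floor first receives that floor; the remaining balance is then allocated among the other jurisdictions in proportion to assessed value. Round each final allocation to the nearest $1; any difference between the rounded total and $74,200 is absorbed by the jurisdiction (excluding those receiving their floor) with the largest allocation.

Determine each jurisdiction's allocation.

Pioneer Precinct: $15,638 · Thornfield Township: $31,950 · East Zone: $26,612

Fund the minimums — Thornfield Township $31,950. Remaining pool $42,250.
Remaining pool split over remaining assessed value 1,329,027: Pioneer Precinct 15,638.03 → $15,638; East Zone 26,611.97 → $26,612.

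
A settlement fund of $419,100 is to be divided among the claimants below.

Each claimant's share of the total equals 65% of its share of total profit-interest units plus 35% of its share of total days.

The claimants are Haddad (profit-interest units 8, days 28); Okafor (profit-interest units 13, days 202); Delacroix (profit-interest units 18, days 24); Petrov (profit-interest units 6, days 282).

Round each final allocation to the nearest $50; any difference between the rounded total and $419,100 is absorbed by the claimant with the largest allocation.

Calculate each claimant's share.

Profit-interest units total 45; days total 536.
Combined weights (65% profit-interest units + 35% days): Haddad 0.1338; Okafor 0.3197; Delacroix 0.2757; Petrov 0.2708.
Pro-rata amounts: Haddad 56,091.98; Okafor 133,978.21; Delacroix 115,533.99; Petrov 113,495.82.
Rounded to nearest $50: Haddad $56,100; Okafor $134,000; Delacroix $115,550; Petrov $113,500. Sum = $419,150.
Difference $419,100 − $419,150 = −$50 applied to largest allocation (Okafor): Okafor becomes $133,950.

Haddad: $56,100 | Okafor: $133,950 | Delacroix: $115,550 | Petrov: $113,500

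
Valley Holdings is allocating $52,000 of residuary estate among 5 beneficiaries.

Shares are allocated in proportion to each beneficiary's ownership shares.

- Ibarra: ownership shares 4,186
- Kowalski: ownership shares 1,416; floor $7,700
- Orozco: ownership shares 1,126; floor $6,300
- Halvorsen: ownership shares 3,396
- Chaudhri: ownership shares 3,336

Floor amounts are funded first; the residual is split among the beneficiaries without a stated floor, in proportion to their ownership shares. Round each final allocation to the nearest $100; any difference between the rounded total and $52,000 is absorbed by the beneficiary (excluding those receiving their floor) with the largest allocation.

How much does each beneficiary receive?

Minimums first: Kowalski $7,700; Orozco $6,300. Balance $38,000.
Balance split over remaining ownership shares 10,918: Ibarra 14,569.34 → $14,600; Halvorsen 11,819.75 → $11,800; Chaudhri 11,610.92 → $11,600.

Ibarra: $14,600; Kowalski: $7,700; Orozco: $6,300; Halvorsen: $11,800; Chaudhri: $11,600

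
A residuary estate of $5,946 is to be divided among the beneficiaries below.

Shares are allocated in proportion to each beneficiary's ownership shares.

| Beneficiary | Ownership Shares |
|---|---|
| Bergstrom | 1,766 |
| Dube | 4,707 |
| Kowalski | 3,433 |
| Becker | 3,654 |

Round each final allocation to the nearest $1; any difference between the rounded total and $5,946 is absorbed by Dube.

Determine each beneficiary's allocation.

Combined ownership shares = 13,560.
Raw shares: Bergstrom 1,766/13,560 × $5,946 = 774.38; Dube 4,707/13,560 × $5,946 = 2,064.00; Kowalski 3,433/13,560 × $5,946 = 1,505.36; Becker 3,654/13,560 × $5,946 = 1,602.26.
At nearest $1: Bergstrom $774; Dube $2,064; Kowalski $1,505; Becker $1,602. Sum = $5,945.
Difference $5,946 − $5,945 = +$1 applied to Dube: Dube becomes $2,065.

Bergstrom: $774; Dube: $2,065; Kowalski: $1,505; Becker: $1,602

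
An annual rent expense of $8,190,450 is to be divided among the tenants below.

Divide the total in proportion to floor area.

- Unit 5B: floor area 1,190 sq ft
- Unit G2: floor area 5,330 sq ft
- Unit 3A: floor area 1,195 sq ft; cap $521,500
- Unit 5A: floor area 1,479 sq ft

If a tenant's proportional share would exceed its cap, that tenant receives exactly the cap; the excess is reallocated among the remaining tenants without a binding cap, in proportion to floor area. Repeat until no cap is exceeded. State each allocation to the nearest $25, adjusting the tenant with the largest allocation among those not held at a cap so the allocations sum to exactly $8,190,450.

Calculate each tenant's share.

Sum of floor area: 9,194.
Unconstrained shares: Unit 5B 1,060,108.28; Unit G2 4,748,216.06; Unit 3A 1,064,562.51; Unit 5A 1,317,563.14.
Capped: Unit 3A ($521,500); residual $7,668,950 reallocated over remaining floor area 7,999.
Shares after redistribution: Unit 5B 1,140,898.92 → $1,140,900; Unit G2 5,110,076.70 → $5,110,075; Unit 5A 1,417,974.38 → $1,417,975.

Unit 5B: $1,140,900 | Unit G2: $5,110,075 | Unit 3A: $521,500 | Unit 5A: $1,417,975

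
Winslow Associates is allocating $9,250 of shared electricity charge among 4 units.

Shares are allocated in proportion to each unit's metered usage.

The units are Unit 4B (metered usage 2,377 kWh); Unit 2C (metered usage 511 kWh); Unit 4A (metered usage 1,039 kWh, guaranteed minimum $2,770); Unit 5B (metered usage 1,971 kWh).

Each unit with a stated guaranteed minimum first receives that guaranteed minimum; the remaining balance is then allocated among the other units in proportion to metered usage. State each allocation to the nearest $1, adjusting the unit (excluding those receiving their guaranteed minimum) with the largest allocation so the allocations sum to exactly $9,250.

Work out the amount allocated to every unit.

Fund the minimums — Unit 4A $2,770. Residual $6,480.
Residual split over remaining metered usage 4,859: Unit 4B 3,169.99 → $3,170; Unit 2C 681.47 → $681; Unit 5B 2,628.54 → $2,629.

Unit 4B: $3,170 | Unit 2C: $681 | Unit 4A: $2,770 | Unit 5B: $2,629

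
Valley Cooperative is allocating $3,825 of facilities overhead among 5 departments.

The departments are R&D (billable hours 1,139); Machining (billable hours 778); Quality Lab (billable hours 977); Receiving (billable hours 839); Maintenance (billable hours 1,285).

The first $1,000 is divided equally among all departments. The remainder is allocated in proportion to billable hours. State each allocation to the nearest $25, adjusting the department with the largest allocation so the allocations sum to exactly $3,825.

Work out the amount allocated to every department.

Equal tier: $1,000 ÷ 5 = $200 apiece.
Remainder $2,825 by billable hours (total 5,018): R&D 641.23 → $650; Machining 437.99 → $450; Quality Lab 550.02 → $550; Receiving 472.33 → $475; Maintenance 723.42 → $725.
Rounding difference −$25 on remainder applied to Maintenance.
Totals: R&D $200 + $650 = $850; Machining $200 + $450 = $650; Quality Lab $200 + $550 = $750; Receiving $200 + $475 = $675; Maintenance $200 + $700 = $900.

R&D: $850 | Machining: $650 | Quality Lab: $750 | Receiving: $675 | Maintenance: $900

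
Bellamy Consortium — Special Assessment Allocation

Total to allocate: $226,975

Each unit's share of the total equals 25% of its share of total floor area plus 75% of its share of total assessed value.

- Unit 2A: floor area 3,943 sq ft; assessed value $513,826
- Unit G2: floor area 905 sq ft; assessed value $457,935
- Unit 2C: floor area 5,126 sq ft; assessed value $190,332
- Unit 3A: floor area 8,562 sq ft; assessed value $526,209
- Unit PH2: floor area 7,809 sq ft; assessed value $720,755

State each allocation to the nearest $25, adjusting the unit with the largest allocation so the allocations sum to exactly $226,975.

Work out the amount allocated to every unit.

Floor area total 26,345; assessed value total 2,409,057.
Composite weights (25% floor area + 75% assessed value): Unit 2A 0.1974; Unit G2 0.1512; Unit 2C 0.1079; Unit 3A 0.2451; Unit PH2 0.2985.
Unrounded shares: Unit 2A 44,801.21; Unit G2 34,308.33; Unit 2C 24,490.18; Unit 3A 55,624.97; Unit PH2 67,750.31.
After rounding ($25): Unit 2A $44,800; Unit G2 $34,300; Unit 2C $24,500; Unit 3A $55,625; Unit PH2 $67,750. Sum = $226,975.
No rounding difference to absorb.

Unit 2A: $44,800; Unit G2: $34,300; Unit 2C: $24,500; Unit 3A: $55,625; Unit PH2: $67,750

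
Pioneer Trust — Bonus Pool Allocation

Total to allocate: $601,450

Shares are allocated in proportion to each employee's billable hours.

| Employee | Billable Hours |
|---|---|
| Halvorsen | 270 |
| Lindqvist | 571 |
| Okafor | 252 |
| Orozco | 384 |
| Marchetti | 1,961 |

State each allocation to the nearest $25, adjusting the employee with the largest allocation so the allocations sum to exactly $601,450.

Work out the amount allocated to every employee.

Combined billable hours = 3,438.
Proportional shares: Halvorsen 270/3,438 × $601,450 = 47,234.29; Lindqvist 571/3,438 × $601,450 = 99,891.78; Okafor 252/3,438 × $601,450 = 44,085.34; Orozco 384/3,438 × $601,450 = 67,177.66; Marchetti 1,961/3,438 × $601,450 = 343,060.92.
After rounding ($25): Halvorsen $47,225; Lindqvist $99,900; Okafor $44,075; Orozco $67,175; Marchetti $343,050. Sum = $601,425.
Difference $601,450 − $601,425 = +$25 applied to largest allocation (Marchetti): Marchetti becomes $343,075.

Halvorsen: $47,225; Lindqvist: $99,900; Okafor: $44,075; Orozco: $67,175; Marchetti: $343,075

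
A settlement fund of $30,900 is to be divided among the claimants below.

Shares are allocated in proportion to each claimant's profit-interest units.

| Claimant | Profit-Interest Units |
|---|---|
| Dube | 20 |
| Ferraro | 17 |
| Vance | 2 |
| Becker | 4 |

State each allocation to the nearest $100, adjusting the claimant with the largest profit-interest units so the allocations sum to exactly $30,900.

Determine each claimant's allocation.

Sum of profit-interest units: 20 + 17 + 2 + 4 = 43.
Raw shares: Dube 14,372.09; Ferraro 12,216.28; Vance 1,437.21; Becker 2,874.42.
After rounding ($100): Dube $14,400; Ferraro $12,200; Vance $1,400; Becker $2,900. Sum = $30,900.
Sum already equals the total — no adjustment.

Dube: $14,400; Ferraro: $12,200; Vance: $1,400; Becker: $2,900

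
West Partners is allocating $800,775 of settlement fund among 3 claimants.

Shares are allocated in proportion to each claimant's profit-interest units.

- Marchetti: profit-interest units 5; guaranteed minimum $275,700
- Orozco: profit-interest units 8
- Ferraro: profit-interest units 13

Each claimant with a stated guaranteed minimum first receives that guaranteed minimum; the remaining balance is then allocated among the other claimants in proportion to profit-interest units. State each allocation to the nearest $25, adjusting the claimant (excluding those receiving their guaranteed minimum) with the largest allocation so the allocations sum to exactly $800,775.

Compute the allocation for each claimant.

Guaranteed amounts: Marchetti $275,700. Residual $525,075.
Residual split over remaining profit-interest units 21: Orozco 200,028.57 → $200,025; Ferraro 325,046.43 → $325,050.

Marchetti: $275,700; Orozco: $200,025; Ferraro: $325,050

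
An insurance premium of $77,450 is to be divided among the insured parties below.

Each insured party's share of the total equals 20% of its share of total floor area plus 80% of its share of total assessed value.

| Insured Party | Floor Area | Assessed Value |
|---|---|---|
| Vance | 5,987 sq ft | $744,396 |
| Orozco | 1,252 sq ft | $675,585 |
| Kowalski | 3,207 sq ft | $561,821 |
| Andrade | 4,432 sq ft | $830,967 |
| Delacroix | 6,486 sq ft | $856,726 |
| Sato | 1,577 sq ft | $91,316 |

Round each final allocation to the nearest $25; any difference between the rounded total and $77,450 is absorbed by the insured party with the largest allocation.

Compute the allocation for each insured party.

Totals — floor area 22,941, assessed value 3,760,811.
Combined weights (20% floor area + 80% assessed value): Vance 0.2105; Orozco 0.1546; Kowalski 0.1475; Andrade 0.2154; Delacroix 0.2388; Sato 0.0332.
Unrounded shares: Vance 16,306.53; Orozco 11,975.74; Kowalski 11,421.50; Andrade 16,682.85; Delacroix 18,494.12; Sato 2,569.25.
After rounding ($25): Vance $16,300; Orozco $11,975; Kowalski $11,425; Andrade $16,675; Delacroix $18,500; Sato $2,575. Sum = $77,450.
Sum already equals the total — no adjustment.

Vance: $16,300 | Orozco: $11,975 | Kowalski: $11,425 | Andrade: $16,675 | Delacroix: $18,500 | Sato: $2,575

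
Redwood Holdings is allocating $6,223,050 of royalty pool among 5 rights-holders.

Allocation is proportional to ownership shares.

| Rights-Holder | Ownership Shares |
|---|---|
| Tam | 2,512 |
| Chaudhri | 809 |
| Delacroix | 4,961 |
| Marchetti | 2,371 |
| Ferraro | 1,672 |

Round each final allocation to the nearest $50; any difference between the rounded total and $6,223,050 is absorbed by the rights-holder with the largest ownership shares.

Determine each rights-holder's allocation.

Ownership shares total: 12,325.
Pro-rata amounts: Tam 2,512/12,325 × $6,223,050 = 1,268,340.90; Chaudhri 809/12,325 × $6,223,050 = 408,474.44; Delacroix 4,961/12,325 × $6,223,050 = 2,504,872.30; Marchetti 2,371/12,325 × $6,223,050 = 1,197,148.20; Ferraro 1,672/12,325 × $6,223,050 = 844,214.17.
Rounded to nearest $50: Tam $1,268,350; Chaudhri $408,450; Delacroix $2,504,850; Marchetti $1,197,150; Ferraro $844,200. Sum = $6,223,000.
Difference $6,223,050 − $6,223,000 = +$50 applied to largest ownership shares (Delacroix): Delacroix becomes $2,504,900.

Tam: $1,268,350 | Chaudhri: $408,450 | Delacroix: $2,504,900 | Marchetti: $1,197,150 | Ferraro: $844,200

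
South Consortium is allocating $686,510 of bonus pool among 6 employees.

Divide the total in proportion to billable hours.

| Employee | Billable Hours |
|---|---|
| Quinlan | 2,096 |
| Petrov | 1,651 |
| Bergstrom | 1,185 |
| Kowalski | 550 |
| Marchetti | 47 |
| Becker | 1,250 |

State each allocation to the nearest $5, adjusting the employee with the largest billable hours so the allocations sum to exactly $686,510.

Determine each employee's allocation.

Combined billable hours = 2,096 + 1,651 + 1,185 + 550 + 47 + 1,250 = 6,779.
Raw shares: Quinlan 212,262.13; Petrov 167,196.93; Bergstrom 120,005.07; Kowalski 55,698.55; Marchetti 4,759.69; Becker 126,587.62.
After rounding ($5): Quinlan $212,260; Petrov $167,195; Bergstrom $120,005; Kowalski $55,700; Marchetti $4,760; Becker $126,590. Sum = $686,510.
Sum already equals the total — no adjustment.

Quinlan: $212,260; Petrov: $167,195; Bergstrom: $120,005; Kowalski: $55,700; Marchetti: $4,760; Becker: $126,590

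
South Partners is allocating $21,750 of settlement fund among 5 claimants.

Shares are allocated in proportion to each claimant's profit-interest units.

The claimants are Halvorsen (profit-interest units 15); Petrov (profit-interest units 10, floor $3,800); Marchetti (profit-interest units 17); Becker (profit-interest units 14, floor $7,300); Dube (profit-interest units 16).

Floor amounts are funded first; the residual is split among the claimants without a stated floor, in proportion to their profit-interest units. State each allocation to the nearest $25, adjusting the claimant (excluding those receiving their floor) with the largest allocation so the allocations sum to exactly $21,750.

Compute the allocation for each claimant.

Minimums first: Petrov $3,800; Becker $7,300. Remaining pool $10,650.
Remaining pool split over remaining profit-interest units 48: Halvorsen 3,328.12 → $3,325; Marchetti 3,771.88 → $3,775; Dube 3,550.00 → $3,550.

Halvorsen: $3,325 · Petrov: $3,800 · Marchetti: $3,775 · Becker: $7,300 · Dube: $3,550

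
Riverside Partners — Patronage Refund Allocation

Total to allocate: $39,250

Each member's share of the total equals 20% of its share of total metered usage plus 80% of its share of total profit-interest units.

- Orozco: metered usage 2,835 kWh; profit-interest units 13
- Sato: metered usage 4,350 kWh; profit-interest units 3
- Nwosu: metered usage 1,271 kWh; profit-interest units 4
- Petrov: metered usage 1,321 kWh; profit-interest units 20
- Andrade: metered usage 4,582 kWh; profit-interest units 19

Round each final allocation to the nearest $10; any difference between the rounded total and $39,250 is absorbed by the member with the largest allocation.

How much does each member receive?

Orozco: $8,470 · Sato: $3,970 · Nwosu: $2,820 · Petrov: $11,370 · Andrade: $12,620

Totals — metered usage 14,359, profit-interest units 59.
Composite weights (20% metered usage + 80% profit-interest units): Orozco 0.2158; Sato 0.1013; Nwosu 0.0719; Petrov 0.2896; Andrade 0.3214.
Proportional shares: Orozco 8,468.53; Sato 3,974.74; Nwosu 2,823.66; Petrov 11,366.25; Andrade 12,616.82.
After rounding ($10): Orozco $8,470; Sato $3,970; Nwosu $2,820; Petrov $11,370; Andrade $12,620. Sum = $39,250.
Rounded total matches; no reconciliation needed.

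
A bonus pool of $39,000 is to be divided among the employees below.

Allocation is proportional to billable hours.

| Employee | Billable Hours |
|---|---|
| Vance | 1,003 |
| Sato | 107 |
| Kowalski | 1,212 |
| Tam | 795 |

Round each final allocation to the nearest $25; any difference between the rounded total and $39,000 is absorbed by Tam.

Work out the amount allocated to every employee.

Billable hours total: 3,117.
Proportional shares: Vance 1,003/3,117 × $39,000 = 12,549.57; Sato 107/3,117 × $39,000 = 1,338.79; Kowalski 1,212/3,117 × $39,000 = 15,164.58; Tam 795/3,117 × $39,000 = 9,947.06.
Rounded to nearest $25: Vance $12,550; Sato $1,350; Kowalski $15,175; Tam $9,950. Sum = $39,025.
Difference $39,000 − $39,025 = −$25 applied to Tam: Tam becomes $9,925.

Vance: $12,550; Sato: $1,350; Kowalski: $15,175; Tam: $9,925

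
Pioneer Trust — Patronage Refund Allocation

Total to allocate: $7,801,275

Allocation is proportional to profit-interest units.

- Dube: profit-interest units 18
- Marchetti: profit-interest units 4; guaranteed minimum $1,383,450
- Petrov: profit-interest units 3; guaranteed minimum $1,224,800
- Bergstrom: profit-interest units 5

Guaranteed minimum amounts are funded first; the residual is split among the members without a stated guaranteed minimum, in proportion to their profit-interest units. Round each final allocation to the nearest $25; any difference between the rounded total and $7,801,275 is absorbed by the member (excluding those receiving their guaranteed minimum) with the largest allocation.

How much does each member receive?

Fund the minimums — Marchetti $1,383,450; Petrov $1,224,800. Residual $5,193,025.
Residual split over remaining profit-interest units 23: Dube 4,064,106.52 → $4,064,100; Bergstrom 1,128,918.48 → $1,128,925.

Dube: $4,064,100; Marchetti: $1,383,450; Petrov: $1,224,800; Bergstrom: $1,128,925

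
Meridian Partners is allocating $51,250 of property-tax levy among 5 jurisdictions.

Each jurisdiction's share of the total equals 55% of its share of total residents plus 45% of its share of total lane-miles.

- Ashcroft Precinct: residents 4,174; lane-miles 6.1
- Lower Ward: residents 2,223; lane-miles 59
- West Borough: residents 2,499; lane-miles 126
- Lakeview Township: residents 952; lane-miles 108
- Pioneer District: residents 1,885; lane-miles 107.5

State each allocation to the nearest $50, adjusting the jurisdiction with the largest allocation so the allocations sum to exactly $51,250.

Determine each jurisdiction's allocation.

Ashcroft Precinct: $10,350 · Lower Ward: $8,700 · West Borough: $13,150 · Lakeview Township: $8,400 · Pioneer District: $10,650

Residents total 11,733; lane-miles total 406.6.
Composite weights (55% residents + 45% lane-miles): Ashcroft Precinct 0.2024; Lower Ward 0.1695; West Borough 0.2566; Lakeview Township 0.1642; Pioneer District 0.2073.
Pro-rata amounts: Ashcroft Precinct 10,373.66; Lower Ward 8,687.06; West Borough 13,150.39; Lakeview Township 8,412.90; Pioneer District 10,625.99.
At nearest $50: Ashcroft Precinct $10,350; Lower Ward $8,700; West Borough $13,150; Lakeview Township $8,400; Pioneer District $10,650. Sum = $51,250.
Sum already equals the total — no adjustment.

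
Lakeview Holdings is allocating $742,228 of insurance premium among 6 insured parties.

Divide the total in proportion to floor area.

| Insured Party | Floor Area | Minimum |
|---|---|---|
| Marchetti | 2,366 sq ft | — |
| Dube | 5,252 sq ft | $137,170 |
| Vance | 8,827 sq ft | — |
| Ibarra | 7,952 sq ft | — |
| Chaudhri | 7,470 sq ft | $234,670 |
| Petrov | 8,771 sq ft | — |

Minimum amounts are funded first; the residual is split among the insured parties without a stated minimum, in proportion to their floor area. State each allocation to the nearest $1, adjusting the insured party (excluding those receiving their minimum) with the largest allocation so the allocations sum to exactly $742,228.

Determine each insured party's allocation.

Marchetti: $31,392; Dube: $137,170; Vance: $117,116; Ibarra: $105,507; Chaudhri: $234,670; Petrov: $116,373

Fund the minimums — Dube $137,170; Chaudhri $234,670. Remaining pool $370,388.
Remaining pool split over remaining floor area 27,916: Marchetti 31,391.96 → $31,392; Vance 117,116.17 → $117,116; Ibarra 105,506.71 → $105,507; Petrov 116,373.16 → $116,373.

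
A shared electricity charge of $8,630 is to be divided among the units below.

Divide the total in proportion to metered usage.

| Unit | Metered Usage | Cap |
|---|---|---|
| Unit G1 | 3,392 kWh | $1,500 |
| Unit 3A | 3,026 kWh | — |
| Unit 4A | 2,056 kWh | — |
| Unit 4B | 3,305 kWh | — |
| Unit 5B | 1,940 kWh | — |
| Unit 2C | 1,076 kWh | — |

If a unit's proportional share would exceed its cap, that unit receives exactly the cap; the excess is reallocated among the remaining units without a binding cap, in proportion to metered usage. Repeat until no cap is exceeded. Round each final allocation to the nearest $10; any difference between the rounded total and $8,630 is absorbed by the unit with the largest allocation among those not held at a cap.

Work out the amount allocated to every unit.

Metered usage total: 14,795.
Unconstrained shares: Unit G1 1,978.57; Unit 3A 1,765.08; Unit 4A 1,199.28; Unit 4B 1,927.82; Unit 5B 1,131.61; Unit 2C 627.64.
Capped: Unit G1 ($1,500); residual $7,130 reallocated over remaining metered usage 11,403.
Shares after redistribution: Unit 3A 1,892.08 → $1,890; Unit 4A 1,285.56 → $1,290; Unit 4B 2,066.53 → $2,070; Unit 5B 1,213.03 → $1,210; Unit 2C 672.79 → $670.

Unit G1: $1,500 | Unit 3A: $1,890 | Unit 4A: $1,290 | Unit 4B: $2,070 | Unit 5B: $1,210 | Unit 2C: $670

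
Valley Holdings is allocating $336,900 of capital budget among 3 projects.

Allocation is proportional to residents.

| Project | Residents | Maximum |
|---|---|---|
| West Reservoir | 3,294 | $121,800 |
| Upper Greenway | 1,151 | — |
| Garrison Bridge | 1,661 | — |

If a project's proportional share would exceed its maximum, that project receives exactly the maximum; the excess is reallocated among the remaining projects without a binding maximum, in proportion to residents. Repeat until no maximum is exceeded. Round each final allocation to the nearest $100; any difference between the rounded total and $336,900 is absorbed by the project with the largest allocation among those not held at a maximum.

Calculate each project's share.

Total residents = 6,106.
Proportional shares (ignoring caps): West Reservoir 181,747.23; Upper Greenway 63,506.70; Garrison Bridge 91,646.07.
Held at cap: West Reservoir ($121,800); balance $215,100 reallocated over remaining residents 2,812.
Shares after redistribution: Upper Greenway 88,044.13 → $88,000; Garrison Bridge 127,055.87 → $127,100.

West Reservoir: $121,800 · Upper Greenway: $88,000 · Garrison Bridge: $127,100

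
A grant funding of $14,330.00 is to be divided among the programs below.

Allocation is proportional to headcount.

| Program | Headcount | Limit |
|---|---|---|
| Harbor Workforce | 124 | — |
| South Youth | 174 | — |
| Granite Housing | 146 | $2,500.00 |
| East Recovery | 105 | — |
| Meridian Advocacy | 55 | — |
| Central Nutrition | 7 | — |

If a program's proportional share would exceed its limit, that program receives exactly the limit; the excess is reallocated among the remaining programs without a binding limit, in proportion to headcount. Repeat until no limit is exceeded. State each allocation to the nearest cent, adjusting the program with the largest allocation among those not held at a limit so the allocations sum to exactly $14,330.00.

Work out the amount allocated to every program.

Harbor Workforce: $3,154.67; South Youth: $4,426.70; Granite Housing: $2,500.00; East Recovery: $2,671.29; Meridian Advocacy: $1,399.25; Central Nutrition: $178.09

Total headcount = 611.
Proportional shares (ignoring caps): Harbor Workforce 2,908.2160; South Youth 4,080.8838; Granite Housing 3,424.1899; East Recovery 2,462.6023; Meridian Advocacy 1,289.9345; Central Nutrition 164.1735.
Capped: Granite Housing ($2,500.00); remaining pool $11,830.00 reallocated over remaining headcount 465.
Shares after redistribution: Harbor Workforce 3,154.6667 → $3,154.67; South Youth 4,426.7097 → $4,426.71; East Recovery 2,671.2903 → $2,671.29; Meridian Advocacy 1,399.2473 → $1,399.25; Central Nutrition 178.0860 → $178.09.
Rounding difference −$0.01 applied to South Youth → $4,426.70.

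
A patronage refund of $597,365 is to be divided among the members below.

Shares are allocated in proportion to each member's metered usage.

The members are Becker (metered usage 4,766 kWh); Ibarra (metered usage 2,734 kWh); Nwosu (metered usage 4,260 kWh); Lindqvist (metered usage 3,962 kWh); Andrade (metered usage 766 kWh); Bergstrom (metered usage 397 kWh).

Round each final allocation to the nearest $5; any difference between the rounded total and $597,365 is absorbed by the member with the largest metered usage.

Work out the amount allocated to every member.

Sum of metered usage: 4,766 + 2,734 + 4,260 + 3,962 + 766 + 397 = 16,885.
Raw shares: Becker 168,613.66; Ibarra 96,724.66; Nwosu 150,712.16; Lindqvist 140,169.39; Andrade 27,099.89; Bergstrom 14,045.24.
After rounding ($5): Becker $168,615; Ibarra $96,725; Nwosu $150,710; Lindqvist $140,170; Andrade $27,100; Bergstrom $14,045. Sum = $597,365.
Rounded total matches; no reconciliation needed.

Becker: $168,615; Ibarra: $96,725; Nwosu: $150,710; Lindqvist: $140,170; Andrade: $27,100; Bergstrom: $14,045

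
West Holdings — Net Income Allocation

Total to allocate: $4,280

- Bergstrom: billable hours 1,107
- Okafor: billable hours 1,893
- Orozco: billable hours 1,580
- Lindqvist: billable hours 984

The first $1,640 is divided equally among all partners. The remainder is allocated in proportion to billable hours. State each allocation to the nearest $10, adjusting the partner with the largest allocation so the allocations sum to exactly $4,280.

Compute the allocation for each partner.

Bergstrom: $940 | Okafor: $1,300 | Orozco: $1,160 | Lindqvist: $880

$1,640 shared equally gives $410 per partner.
Remainder $2,640 by billable hours (total 5,564): Bergstrom 525.25 → $530; Okafor 898.19 → $900; Orozco 749.68 → $750; Lindqvist 466.89 → $470.
Rounding difference −$10 on remainder applied to Okafor.
Totals: Bergstrom $410 + $530 = $940; Okafor $410 + $890 = $1,300; Orozco $410 + $750 = $1,160; Lindqvist $410 + $470 = $880.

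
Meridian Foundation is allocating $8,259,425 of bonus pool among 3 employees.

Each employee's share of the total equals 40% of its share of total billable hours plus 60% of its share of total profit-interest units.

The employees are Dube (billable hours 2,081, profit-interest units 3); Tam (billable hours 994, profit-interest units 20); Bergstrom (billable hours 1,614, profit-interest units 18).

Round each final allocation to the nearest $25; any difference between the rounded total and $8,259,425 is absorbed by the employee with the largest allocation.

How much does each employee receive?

Dube: $1,828,825 · Tam: $3,117,750 · Bergstrom: $3,312,850

Billable hours total 4,689; profit-interest units total 41.
Blended shares (40% billable hours + 60% profit-interest units): Dube 0.2214; Tam 0.3775; Bergstrom 0.4011.
Pro-rata amounts: Dube 1,828,837.39; Tam 3,117,744.01; Bergstrom 3,312,843.60.
At nearest $25: Dube $1,828,825; Tam $3,117,750; Bergstrom $3,312,850. Sum = $8,259,425.
Sum already equals the total — no adjustment.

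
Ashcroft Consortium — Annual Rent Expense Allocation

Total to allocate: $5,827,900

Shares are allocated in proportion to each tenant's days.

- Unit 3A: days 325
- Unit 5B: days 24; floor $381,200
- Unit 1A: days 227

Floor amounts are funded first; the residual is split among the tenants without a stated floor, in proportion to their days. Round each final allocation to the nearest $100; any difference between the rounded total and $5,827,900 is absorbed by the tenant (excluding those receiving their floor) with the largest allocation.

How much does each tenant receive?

Guaranteed amounts: Unit 5B $381,200. Residual $5,446,700.
Residual split over remaining days 552: Unit 3A 3,206,843.30 → $3,206,800; Unit 1A 2,239,856.70 → $2,239,900.

Unit 3A: $3,206,800; Unit 5B: $381,200; Unit 1A: $2,239,900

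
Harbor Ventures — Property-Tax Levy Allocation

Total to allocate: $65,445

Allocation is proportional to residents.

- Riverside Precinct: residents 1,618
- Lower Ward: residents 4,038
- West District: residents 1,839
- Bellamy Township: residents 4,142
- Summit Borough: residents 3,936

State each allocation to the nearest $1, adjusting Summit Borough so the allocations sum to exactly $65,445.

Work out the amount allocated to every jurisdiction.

Riverside Precinct: $6,800; Lower Ward: $16,970; West District: $7,728; Bellamy Township: $17,407; Summit Borough: $16,540

Sum of residents: 15,573.
Pro-rata amounts: Riverside Precinct 1,618/15,573 × $65,445 = 6,799.59; Lower Ward 4,038/15,573 × $65,445 = 16,969.56; West District 1,839/15,573 × $65,445 = 7,728.33; Bellamy Township 4,142/15,573 × $65,445 = 17,406.61; Summit Borough 3,936/15,573 × $65,445 = 16,540.91.
Rounded to nearest $1: Riverside Precinct $6,800; Lower Ward $16,970; West District $7,728; Bellamy Township $17,407; Summit Borough $16,541. Sum = $65,446.
Difference $65,445 − $65,446 = −$1 applied to Summit Borough: Summit Borough becomes $16,540.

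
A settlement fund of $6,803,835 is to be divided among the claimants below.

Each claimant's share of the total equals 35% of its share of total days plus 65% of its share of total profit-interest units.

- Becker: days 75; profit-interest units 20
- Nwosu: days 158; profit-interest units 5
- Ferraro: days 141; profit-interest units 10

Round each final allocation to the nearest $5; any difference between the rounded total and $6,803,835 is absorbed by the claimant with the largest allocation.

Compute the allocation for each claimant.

Totals — days 374, profit-interest units 35.
Blended shares (35% days + 65% profit-interest units): Becker 0.4416; Nwosu 0.2407; Ferraro 0.3177.
Pro-rata amounts: Becker 3,004,680.61; Nwosu 1,637,806.27; Ferraro 2,161,348.12.
Rounded to nearest $5: Becker $3,004,680; Nwosu $1,637,805; Ferraro $2,161,350. Sum = $6,803,835.
Rounded total matches; no reconciliation needed.

Becker: $3,004,680 · Nwosu: $1,637,805 · Ferraro: $2,161,350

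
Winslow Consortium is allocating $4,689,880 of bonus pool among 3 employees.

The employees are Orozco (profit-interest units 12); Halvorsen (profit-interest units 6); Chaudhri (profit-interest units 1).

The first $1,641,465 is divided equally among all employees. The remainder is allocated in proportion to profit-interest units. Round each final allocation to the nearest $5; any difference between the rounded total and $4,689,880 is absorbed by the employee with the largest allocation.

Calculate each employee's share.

$1,641,465 shared equally gives $547,155 per employee.
Remainder $3,048,415 by profit-interest units (total 19): Orozco 1,925,314.74 → $1,925,315; Halvorsen 962,657.37 → $962,655; Chaudhri 160,442.89 → $160,445.
Totals: Orozco $547,155 + $1,925,315 = $2,472,470; Halvorsen $547,155 + $962,655 = $1,509,810; Chaudhri $547,155 + $160,445 = $707,600.

Orozco: $2,472,470 | Halvorsen: $1,509,810 | Chaudhri: $707,600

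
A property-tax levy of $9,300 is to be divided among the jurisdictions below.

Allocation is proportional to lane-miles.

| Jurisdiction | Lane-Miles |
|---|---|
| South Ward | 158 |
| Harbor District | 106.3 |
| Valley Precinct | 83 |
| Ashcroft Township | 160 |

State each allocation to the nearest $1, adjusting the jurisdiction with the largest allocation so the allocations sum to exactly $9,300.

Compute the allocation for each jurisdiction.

South Ward: $2,897 | Harbor District: $1,949 | Valley Precinct: $1,522 | Ashcroft Township: $2,932

Lane-miles total: 507.3.
Raw shares: South Ward 158/507.3 × $9,300 = 2,896.51; Harbor District 106.3/507.3 × $9,300 = 1,948.73; Valley Precinct 83/507.3 × $9,300 = 1,521.58; Ashcroft Township 160/507.3 × $9,300 = 2,933.18.
Rounded to nearest $1: South Ward $2,897; Harbor District $1,949; Valley Precinct $1,522; Ashcroft Township $2,933. Sum = $9,301.
Difference $9,300 − $9,301 = −$1 applied to largest allocation (Ashcroft Township): Ashcroft Township becomes $2,932.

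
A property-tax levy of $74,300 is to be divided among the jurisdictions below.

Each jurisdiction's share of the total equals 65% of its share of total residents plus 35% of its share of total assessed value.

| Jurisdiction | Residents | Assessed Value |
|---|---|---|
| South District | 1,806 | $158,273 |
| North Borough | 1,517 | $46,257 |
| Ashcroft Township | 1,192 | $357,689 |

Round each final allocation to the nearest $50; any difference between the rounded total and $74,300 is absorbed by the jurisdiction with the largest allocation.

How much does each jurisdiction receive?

South District: $26,650; North Borough: $18,350; Ashcroft Township: $29,300

Totals — residents 4,515, assessed value 562,219.
Blended shares (65% residents + 35% assessed value): South District 0.3585; North Borough 0.2472; Ashcroft Township 0.3943.
Raw shares: South District 26,638.79; North Borough 18,366.27; Ashcroft Township 29,294.93.
Rounded to nearest $50: South District $26,650; North Borough $18,350; Ashcroft Township $29,300. Sum = $74,300.
Rounded total matches; no reconciliation needed.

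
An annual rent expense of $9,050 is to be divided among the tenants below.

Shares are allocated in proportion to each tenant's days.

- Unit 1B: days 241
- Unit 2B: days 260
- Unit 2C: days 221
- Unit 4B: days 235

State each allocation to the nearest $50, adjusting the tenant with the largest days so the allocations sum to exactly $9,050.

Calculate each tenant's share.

Unit 1B: $2,300 · Unit 2B: $2,450 · Unit 2C: $2,100 · Unit 4B: $2,200

Combined days = 241 + 260 + 221 + 235 = 957.
Proportional shares: Unit 1B 2,279.05; Unit 2B 2,458.73; Unit 2C 2,089.92; Unit 4B 2,222.31.
After rounding ($50): Unit 1B $2,300; Unit 2B $2,450; Unit 2C $2,100; Unit 4B $2,200. Sum = $9,050.
Rounded total matches; no reconciliation needed.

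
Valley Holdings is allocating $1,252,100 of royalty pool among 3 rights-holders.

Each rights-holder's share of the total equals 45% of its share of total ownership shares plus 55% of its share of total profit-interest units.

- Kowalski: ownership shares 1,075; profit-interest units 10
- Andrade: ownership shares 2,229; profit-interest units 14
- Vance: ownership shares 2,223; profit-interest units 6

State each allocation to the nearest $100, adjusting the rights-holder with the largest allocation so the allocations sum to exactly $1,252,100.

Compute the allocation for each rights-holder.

Kowalski: $339,100 · Andrade: $548,600 · Vance: $364,400

Totals — ownership shares 5,527, profit-interest units 30.
Combined weights (45% ownership shares + 55% profit-interest units): Kowalski 0.2709; Andrade 0.4381; Vance 0.2910.
Unrounded shares: Kowalski 339,141.57; Andrade 548,605.72; Vance 364,352.72.
At nearest $100: Kowalski $339,100; Andrade $548,600; Vance $364,400. Sum = $1,252,100.
No rounding difference to absorb.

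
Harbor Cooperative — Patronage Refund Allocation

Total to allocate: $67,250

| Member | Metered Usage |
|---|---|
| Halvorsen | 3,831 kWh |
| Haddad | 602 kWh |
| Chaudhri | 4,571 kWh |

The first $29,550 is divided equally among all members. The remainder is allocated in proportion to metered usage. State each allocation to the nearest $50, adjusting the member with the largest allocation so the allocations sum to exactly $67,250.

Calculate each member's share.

Equal tier: $29,550 ÷ 3 = $9,850 apiece.
Remainder $37,700 by metered usage (total 9,004): Halvorsen 16,040.50 → $16,050; Haddad 2,520.59 → $2,500; Chaudhri 19,138.90 → $19,150.
Totals: Halvorsen $9,850 + $16,050 = $25,900; Haddad $9,850 + $2,500 = $12,350; Chaudhri $9,850 + $19,150 = $29,000.

Halvorsen: $25,900; Haddad: $12,350; Chaudhri: $29,000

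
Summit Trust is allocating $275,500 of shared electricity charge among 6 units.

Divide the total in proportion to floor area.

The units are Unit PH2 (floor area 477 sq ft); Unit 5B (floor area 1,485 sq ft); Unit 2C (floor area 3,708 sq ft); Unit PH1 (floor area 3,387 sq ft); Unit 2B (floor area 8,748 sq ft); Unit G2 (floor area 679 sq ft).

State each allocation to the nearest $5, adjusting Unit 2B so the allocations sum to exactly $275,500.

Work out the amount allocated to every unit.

Total floor area = 18,484.
Unrounded shares: Unit PH2 477/18,484 × $275,500 = 7,109.58; Unit 5B 1,485/18,484 × $275,500 = 22,133.60; Unit 2C 3,708/18,484 × $275,500 = 55,266.93; Unit PH1 3,387/18,484 × $275,500 = 50,482.498; Unit 2B 8,748/18,484 × $275,500 = 130,387.04; Unit G2 679/18,484 × $275,500 = 10,120.35.
At nearest $5: Unit PH2 $7,110; Unit 5B $22,135; Unit 2C $55,265; Unit PH1 $50,480; Unit 2B $130,385; Unit G2 $10,120. Sum = $275,495.
Difference $275,500 − $275,495 = +$5 applied to Unit 2B: Unit 2B becomes $130,390.

Unit PH2: $7,110 | Unit 5B: $22,135 | Unit 2C: $55,265 | Unit PH1: $50,480 | Unit 2B: $130,390 | Unit G2: $10,120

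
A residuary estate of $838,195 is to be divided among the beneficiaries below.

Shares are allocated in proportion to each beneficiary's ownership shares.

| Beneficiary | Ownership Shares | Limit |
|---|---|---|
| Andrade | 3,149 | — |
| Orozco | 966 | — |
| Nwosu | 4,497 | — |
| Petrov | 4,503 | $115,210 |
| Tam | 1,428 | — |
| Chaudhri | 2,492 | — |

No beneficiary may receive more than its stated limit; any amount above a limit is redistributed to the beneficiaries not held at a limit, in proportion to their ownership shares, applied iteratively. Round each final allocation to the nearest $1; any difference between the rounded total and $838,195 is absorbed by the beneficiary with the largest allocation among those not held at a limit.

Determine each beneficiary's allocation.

Sum of ownership shares: 17,035.
Pro-rata shares before constraints: Andrade 154,944.29; Orozco 47,531.34; Nwosu 221,271.67; Petrov 221,566.90; Tam 70,263.72; Chaudhri 122,617.08.
Capped: Petrov ($115,210); residual $722,985 reallocated over remaining ownership shares 12,532.
Shares after redistribution: Andrade 181,669.31 → $181,669; Orozco 55,729.61 → $55,730; Nwosu 259,436.93 → $259,437; Tam 82,382.91 → $82,383; Chaudhri 143,766.25 → $143,766.

Andrade: $181,669 | Orozco: $55,730 | Nwosu: $259,437 | Petrov: $115,210 | Tam: $82,383 | Chaudhri: $143,766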